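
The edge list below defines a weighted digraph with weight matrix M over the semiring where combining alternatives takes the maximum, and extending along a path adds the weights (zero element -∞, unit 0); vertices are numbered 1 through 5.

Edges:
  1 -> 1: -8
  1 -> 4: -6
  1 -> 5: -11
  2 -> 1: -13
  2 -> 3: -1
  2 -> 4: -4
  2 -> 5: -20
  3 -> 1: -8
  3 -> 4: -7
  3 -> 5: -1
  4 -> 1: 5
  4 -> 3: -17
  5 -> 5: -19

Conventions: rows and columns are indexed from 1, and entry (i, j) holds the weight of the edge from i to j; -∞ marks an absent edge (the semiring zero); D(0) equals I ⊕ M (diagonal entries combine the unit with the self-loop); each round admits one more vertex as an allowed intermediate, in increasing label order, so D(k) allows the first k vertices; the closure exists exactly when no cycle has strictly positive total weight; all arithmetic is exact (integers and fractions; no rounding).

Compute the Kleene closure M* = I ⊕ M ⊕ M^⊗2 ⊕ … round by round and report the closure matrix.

D(0):
  [0, -∞, -∞, -6, -11]
  [-13, 0, -1, -4, -20]
  [-8, -∞, 0, -7, -1]
  [5, -∞, -17, 0, -∞]
  [-∞, -∞, -∞, -∞, 0]
D(1):
  [0, -∞, -∞, -6, -11]
  [-13, 0, -1, -4, -20]
  [-8, -∞, 0, -7, -1]
  [5, -∞, -17, 0, -6]
  [-∞, -∞, -∞, -∞, 0]
D(2):
  [0, -∞, -∞, -6, -11]
  [-13, 0, -1, -4, -20]
  [-8, -∞, 0, -7, -1]
  [5, -∞, -17, 0, -6]
  [-∞, -∞, -∞, -∞, 0]
D(3):
  [0, -∞, -∞, -6, -11]
  [-9, 0, -1, -4, -2]
  [-8, -∞, 0, -7, -1]
  [5, -∞, -17, 0, -6]
  [-∞, -∞, -∞, -∞, 0]
D(4):
  [0, -∞, -23, -6, -11]
  [1, 0, -1, -4, -2]
  [-2, -∞, 0, -7, -1]
  [5, -∞, -17, 0, -6]
  [-∞, -∞, -∞, -∞, 0]
D(5):
  [0, -∞, -23, -6, -11]
  [1, 0, -1, -4, -2]
  [-2, -∞, 0, -7, -1]
  [5, -∞, -17, 0, -6]
  [-∞, -∞, -∞, -∞, 0]
Answer: M* = [[0, -∞, -23, -6, -11], [1, 0, -1, -4, -2], [-2, -∞, 0, -7, -1], [5, -∞, -17, 0, -6], [-∞, -∞, -∞, -∞, 0]]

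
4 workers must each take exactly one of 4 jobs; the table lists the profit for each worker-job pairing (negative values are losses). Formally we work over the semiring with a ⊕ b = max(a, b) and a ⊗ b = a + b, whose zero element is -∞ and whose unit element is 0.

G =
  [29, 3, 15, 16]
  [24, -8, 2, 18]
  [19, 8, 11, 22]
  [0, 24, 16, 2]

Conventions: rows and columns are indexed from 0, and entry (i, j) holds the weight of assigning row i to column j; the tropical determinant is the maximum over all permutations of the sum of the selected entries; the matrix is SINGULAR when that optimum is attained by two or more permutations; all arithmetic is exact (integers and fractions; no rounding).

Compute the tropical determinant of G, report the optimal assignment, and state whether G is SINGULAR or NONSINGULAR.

σ = (0, 1, 2, 3): 29 + (-8) + 11 + 2 = 34
σ = (0, 1, 3, 2): 29 + (-8) + 22 + 16 = 59
σ = (0, 2, 1, 3): 29 + 2 + 8 + 2 = 41
σ = (0, 2, 3, 1): 29 + 2 + 22 + 24 = 77
σ = (0, 3, 1, 2): 29 + 18 + 8 + 16 = 71
σ = (0, 3, 2, 1): 29 + 18 + 11 + 24 = 82
σ = (1, 0, 2, 3): 3 + 24 + 11 + 2 = 40
σ = (1, 0, 3, 2): 3 + 24 + 22 + 16 = 65
σ = (1, 2, 0, 3): 3 + 2 + 19 + 2 = 26
σ = (1, 2, 3, 0): 3 + 2 + 22 + 0 = 27
σ = (1, 3, 0, 2): 3 + 18 + 19 + 16 = 56
σ = (1, 3, 2, 0): 3 + 18 + 11 + 0 = 32
σ = (2, 0, 1, 3): 15 + 24 + 8 + 2 = 49
σ = (2, 0, 3, 1): 15 + 24 + 22 + 24 = 85
σ = (2, 1, 0, 3): 15 + (-8) + 19 + 2 = 28
σ = (2, 1, 3, 0): 15 + (-8) + 22 + 0 = 29
σ = (2, 3, 0, 1): 15 + 18 + 19 + 24 = 76
σ = (2, 3, 1, 0): 15 + 18 + 8 + 0 = 41
σ = (3, 0, 1, 2): 16 + 24 + 8 + 16 = 64
σ = (3, 0, 2, 1): 16 + 24 + 11 + 24 = 75
σ = (3, 1, 0, 2): 16 + (-8) + 19 + 16 = 43
σ = (3, 1, 2, 0): 16 + (-8) + 11 + 0 = 19
σ = (3, 2, 0, 1): 16 + 2 + 19 + 24 = 61
σ = (3, 2, 1, 0): 16 + 2 + 8 + 0 = 26
Optimal value attained by: σ = (2, 0, 3, 1).
Answer: det⊕(G) = 85; verdict: NONSINGULAR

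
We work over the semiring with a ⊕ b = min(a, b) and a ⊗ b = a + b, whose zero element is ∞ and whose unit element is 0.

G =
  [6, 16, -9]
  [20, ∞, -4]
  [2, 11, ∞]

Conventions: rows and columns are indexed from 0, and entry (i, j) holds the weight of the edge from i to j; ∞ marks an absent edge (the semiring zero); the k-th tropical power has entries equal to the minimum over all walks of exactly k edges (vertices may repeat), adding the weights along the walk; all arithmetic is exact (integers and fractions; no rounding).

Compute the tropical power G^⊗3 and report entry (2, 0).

G^⊗2:
  [-7, 2, -3]
  [-2, 7, 11]
  [8, 18, -7]
G^⊗3:
  [-1, 8, -16]
  [4, 14, -11]
  [-5, 4, -1]
Key observation: the optimum is the walk 2->0->2->0, with weight 2 + (-9) + 2 = -5.
Optimal value attained by: walk 2->0->2->0.
Answer: (G^⊗3)[2][0] = -5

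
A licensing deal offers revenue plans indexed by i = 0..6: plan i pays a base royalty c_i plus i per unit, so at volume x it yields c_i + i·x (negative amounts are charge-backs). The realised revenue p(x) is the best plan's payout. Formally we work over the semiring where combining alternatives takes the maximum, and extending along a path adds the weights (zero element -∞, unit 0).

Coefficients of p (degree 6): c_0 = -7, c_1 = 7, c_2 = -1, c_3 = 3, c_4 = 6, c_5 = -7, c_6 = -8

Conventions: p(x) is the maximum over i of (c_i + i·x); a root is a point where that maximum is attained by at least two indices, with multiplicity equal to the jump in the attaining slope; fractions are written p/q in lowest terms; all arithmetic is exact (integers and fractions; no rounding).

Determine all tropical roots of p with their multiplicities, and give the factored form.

hull edge (i=0, c=-7) to (i=1, c=7): slope 14, span 1
hull edge (i=1, c=7) to (i=4, c=6): slope -1/3, span 3
hull edge (i=4, c=6) to (i=6, c=-8): slope -7, span 2
Factored form: p(x) = -8 ⊗ (x ⊕ (-14)) ⊗ (x ⊕ 1/3) ⊗ (x ⊕ 1/3) ⊗ (x ⊕ 1/3) ⊗ (x ⊕ 7) ⊗ (x ⊕ 7)
Answer: roots = -14 (mult 1), 1/3 (mult 3), 7 (mult 2)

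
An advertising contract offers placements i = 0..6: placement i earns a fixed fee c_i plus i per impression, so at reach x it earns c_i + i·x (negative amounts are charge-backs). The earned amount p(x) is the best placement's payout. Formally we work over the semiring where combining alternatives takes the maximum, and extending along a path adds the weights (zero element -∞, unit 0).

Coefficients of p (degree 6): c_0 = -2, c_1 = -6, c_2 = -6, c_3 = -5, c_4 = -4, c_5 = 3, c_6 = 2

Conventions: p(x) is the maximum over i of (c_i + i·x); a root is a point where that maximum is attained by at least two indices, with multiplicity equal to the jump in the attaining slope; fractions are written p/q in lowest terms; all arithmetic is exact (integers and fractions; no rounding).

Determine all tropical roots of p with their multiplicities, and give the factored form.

hull edge (i=0, c=-2) to (i=5, c=3): slope 1, span 5
hull edge (i=5, c=3) to (i=6, c=2): slope -1, span 1
Factored form: p(x) = 2 ⊗ (x ⊕ (-1)) ⊗ (x ⊕ (-1)) ⊗ (x ⊕ (-1)) ⊗ (x ⊕ (-1)) ⊗ (x ⊕ (-1)) ⊗ (x ⊕ 1)
Answer: roots = -1 (mult 5), 1 (mult 1)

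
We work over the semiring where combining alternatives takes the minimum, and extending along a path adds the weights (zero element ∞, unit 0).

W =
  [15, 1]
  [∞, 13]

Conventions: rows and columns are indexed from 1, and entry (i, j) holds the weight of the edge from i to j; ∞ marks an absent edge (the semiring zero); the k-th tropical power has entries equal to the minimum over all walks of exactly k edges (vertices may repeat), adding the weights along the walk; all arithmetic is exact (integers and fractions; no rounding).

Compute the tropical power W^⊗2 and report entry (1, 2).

W^⊗2:
  [30, 14]
  [∞, 26]
Key observation: the optimum is the walk 1->2->2, with weight 1 + 13 = 14.
Optimal value attained by: walk 1->2->2.
Answer: (W^⊗2)[1][2] = 14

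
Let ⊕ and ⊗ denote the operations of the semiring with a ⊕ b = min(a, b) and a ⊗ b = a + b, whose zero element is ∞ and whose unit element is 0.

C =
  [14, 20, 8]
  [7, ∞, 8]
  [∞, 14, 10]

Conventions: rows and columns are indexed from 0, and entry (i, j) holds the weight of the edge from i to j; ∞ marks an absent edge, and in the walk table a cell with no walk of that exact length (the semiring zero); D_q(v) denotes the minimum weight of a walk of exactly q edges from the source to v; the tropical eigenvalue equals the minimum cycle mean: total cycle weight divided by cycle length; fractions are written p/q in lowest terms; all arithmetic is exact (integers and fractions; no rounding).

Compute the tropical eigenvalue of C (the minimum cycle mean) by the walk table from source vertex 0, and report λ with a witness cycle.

q=0: [0, ∞, ∞]
q=1: [14, 20, 8]
q=2: [27, 22, 18]
q=3: [29, 32, 28]
Optimal cycle mean attained by: cycle 0->2->1->0, total 8 + 14 + 7, length 3.
Answer: λ = 29/3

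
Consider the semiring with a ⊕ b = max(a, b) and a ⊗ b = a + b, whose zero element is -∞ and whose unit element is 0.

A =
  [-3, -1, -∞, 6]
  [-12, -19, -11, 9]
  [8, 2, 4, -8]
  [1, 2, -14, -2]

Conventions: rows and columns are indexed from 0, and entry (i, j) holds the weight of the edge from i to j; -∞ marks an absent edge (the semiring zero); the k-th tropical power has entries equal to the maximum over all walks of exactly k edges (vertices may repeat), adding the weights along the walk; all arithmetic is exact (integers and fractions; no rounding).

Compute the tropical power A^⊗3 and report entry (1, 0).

A^⊗2:
  [7, 8, -8, 8]
  [10, 11, -5, 7]
  [12, 7, 8, 14]
  [-1, 0, -9, 11]
A^⊗3:
  [9, 10, -3, 17]
  [8, 9, 0, 20]
  [16, 16, 12, 18]
  [12, 13, -3, 9]
Key observation: the optimum is the walk 1->3->3->0, with weight 9 + (-2) + 1 = 8.
Optimal value attained by: walk 1->3->3->0.
Answer: (A^⊗3)[1][0] = 8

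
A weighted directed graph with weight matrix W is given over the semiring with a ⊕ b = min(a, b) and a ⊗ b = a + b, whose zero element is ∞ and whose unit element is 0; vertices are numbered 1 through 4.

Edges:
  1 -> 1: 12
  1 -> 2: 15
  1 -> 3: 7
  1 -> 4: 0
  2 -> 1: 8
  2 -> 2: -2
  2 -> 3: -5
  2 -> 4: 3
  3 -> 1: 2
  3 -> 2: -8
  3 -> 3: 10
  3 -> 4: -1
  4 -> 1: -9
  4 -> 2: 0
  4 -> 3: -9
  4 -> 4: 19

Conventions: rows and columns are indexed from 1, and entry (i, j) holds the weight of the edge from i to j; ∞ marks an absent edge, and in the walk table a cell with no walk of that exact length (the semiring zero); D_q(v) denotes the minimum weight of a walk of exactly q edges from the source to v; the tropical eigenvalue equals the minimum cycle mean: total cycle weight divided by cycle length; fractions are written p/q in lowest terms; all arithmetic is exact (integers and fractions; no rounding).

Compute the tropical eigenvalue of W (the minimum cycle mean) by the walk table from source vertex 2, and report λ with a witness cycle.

q=0: [∞, 0, ∞, ∞]
q=1: [8, -2, -5, 3]
q=2: [-6, -13, -7, -6]
q=3: [-15, -15, -18, -10]
q=4: [-19, -26, -20, -19]
Optimal cycle mean attained by: cycle 2->3->2, total (-5) + (-8), length 2.
Answer: λ = -13/2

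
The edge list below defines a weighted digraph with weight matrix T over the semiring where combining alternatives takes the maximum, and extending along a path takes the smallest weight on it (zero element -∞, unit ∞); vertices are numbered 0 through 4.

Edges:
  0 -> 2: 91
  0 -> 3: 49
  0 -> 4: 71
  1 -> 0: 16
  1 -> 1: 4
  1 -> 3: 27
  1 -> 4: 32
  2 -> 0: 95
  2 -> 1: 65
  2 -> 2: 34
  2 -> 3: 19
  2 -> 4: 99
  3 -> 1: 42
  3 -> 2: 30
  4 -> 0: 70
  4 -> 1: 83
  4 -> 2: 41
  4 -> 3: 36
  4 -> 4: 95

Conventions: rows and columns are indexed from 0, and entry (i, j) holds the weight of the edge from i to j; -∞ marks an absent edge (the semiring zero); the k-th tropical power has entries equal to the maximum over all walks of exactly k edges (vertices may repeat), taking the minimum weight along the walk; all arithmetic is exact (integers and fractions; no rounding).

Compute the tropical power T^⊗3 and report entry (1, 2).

T^⊗2:
  [91, 71, 41, 36, 91]
  [32, 32, 32, 32, 32]
  [70, 83, 91, 49, 95]
  [30, 30, 30, 27, 32]
  [70, 83, 70, 49, 95]
T^⊗3:
  [70, 83, 91, 49, 91]
  [32, 32, 32, 32, 32]
  [91, 83, 70, 49, 95]
  [32, 32, 32, 32, 32]
  [70, 83, 70, 49, 95]
Key observation: the optimum is the walk 1->4->0->2, with weight 32 min 70 min 91 = 32.
Optimal value attained by: walk 1->4->0->2.
Answer: (T^⊗3)[1][2] = 32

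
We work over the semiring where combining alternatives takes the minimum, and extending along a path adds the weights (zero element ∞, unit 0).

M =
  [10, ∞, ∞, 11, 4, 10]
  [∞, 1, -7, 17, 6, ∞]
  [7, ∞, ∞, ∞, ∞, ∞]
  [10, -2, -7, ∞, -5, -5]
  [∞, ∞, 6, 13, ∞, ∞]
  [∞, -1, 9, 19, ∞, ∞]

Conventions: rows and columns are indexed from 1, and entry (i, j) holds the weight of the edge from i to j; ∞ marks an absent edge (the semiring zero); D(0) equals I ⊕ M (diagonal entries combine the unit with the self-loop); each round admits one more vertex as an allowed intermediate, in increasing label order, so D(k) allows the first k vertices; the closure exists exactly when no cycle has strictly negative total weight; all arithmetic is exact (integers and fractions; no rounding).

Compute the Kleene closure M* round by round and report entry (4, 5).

D(0):
  [0, ∞, ∞, 11, 4, 10]
  [∞, 0, -7, 17, 6, ∞]
  [7, ∞, 0, ∞, ∞, ∞]
  [10, -2, -7, 0, -5, -5]
  [∞, ∞, 6, 13, 0, ∞]
  [∞, -1, 9, 19, ∞, 0]
D(1):
  [0, ∞, ∞, 11, 4, 10]
  [∞, 0, -7, 17, 6, ∞]
  [7, ∞, 0, 18, 11, 17]
  [10, -2, -7, 0, -5, -5]
  [∞, ∞, 6, 13, 0, ∞]
  [∞, -1, 9, 19, ∞, 0]
D(2):
  [0, ∞, ∞, 11, 4, 10]
  [∞, 0, -7, 17, 6, ∞]
  [7, ∞, 0, 18, 11, 17]
  [10, -2, -9, 0, -5, -5]
  [∞, ∞, 6, 13, 0, ∞]
  [∞, -1, -8, 16, 5, 0]
D(3):
  [0, ∞, ∞, 11, 4, 10]
  [0, 0, -7, 11, 4, 10]
  [7, ∞, 0, 18, 11, 17]
  [-2, -2, -9, 0, -5, -5]
  [13, ∞, 6, 13, 0, 23]
  [-1, -1, -8, 10, 3, 0]
D(4):
  [0, 9, 2, 11, 4, 6]
  [0, 0, -7, 11, 4, 6]
  [7, 16, 0, 18, 11, 13]
  [-2, -2, -9, 0, -5, -5]
  [11, 11, 4, 13, 0, 8]
  [-1, -1, -8, 10, 3, 0]
D(5):
  [0, 9, 2, 11, 4, 6]
  [0, 0, -7, 11, 4, 6]
  [7, 16, 0, 18, 11, 13]
  [-2, -2, -9, 0, -5, -5]
  [11, 11, 4, 13, 0, 8]
  [-1, -1, -8, 10, 3, 0]
D(6):
  [0, 5, -2, 11, 4, 6]
  [0, 0, -7, 11, 4, 6]
  [7, 12, 0, 18, 11, 13]
  [-6, -6, -13, 0, -5, -5]
  [7, 7, 0, 13, 0, 8]
  [-1, -1, -8, 10, 3, 0]
Answer: M*[4][5] = -5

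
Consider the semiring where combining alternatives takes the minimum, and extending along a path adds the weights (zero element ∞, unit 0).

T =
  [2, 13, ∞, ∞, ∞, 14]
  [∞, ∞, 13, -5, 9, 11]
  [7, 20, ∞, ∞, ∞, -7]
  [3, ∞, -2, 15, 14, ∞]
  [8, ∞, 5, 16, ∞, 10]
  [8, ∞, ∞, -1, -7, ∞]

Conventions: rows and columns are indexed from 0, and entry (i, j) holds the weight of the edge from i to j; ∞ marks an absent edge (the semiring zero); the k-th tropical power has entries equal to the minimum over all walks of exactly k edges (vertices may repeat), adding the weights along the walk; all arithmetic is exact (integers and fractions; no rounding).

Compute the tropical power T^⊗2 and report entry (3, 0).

T^⊗2:
  [4, 15, 26, 8, 7, 16]
  [-2, 33, -7, 10, 4, 6]
  [1, 20, 33, -8, -14, 21]
  [5, 16, 13, 30, 29, -9]
  [10, 21, 14, 9, 3, -2]
  [1, 21, -3, 9, 13, 3]
Key observation: the optimum is the walk 3->0->0, with weight 3 + 2 = 5.
Optimal value attained by: walk 3->0->0.
Answer: (T^⊗2)[3][0] = 5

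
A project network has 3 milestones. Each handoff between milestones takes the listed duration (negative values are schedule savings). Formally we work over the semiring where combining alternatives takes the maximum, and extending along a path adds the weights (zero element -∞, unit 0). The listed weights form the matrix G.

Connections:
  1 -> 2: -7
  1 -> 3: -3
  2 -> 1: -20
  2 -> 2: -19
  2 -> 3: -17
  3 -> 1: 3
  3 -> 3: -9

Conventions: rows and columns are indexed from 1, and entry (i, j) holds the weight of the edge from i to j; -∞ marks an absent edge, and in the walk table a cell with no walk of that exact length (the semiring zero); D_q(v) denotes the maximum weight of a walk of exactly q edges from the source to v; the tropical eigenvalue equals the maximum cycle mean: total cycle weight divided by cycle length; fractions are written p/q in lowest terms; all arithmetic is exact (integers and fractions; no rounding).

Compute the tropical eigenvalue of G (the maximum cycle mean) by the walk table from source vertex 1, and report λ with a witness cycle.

q=0: [0, -∞, -∞]
q=1: [-∞, -7, -3]
q=2: [0, -26, -12]
q=3: [-9, -7, -3]
Optimal cycle mean attained by: cycle 1->3->1, total (-3) + 3, length 2.
Answer: λ = 0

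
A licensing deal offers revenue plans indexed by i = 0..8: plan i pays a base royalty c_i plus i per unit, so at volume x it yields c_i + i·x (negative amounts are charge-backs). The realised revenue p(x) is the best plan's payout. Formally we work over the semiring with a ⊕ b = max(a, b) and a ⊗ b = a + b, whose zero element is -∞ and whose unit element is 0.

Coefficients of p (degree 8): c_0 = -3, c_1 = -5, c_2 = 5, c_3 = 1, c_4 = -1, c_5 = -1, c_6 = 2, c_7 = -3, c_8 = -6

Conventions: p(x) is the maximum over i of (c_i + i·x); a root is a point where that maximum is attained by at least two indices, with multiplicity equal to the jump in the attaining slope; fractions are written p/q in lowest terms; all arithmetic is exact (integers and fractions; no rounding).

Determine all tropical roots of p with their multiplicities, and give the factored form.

hull edge (i=0, c=-3) to (i=2, c=5): slope 4, span 2
hull edge (i=2, c=5) to (i=6, c=2): slope -3/4, span 4
hull edge (i=6, c=2) to (i=8, c=-6): slope -4, span 2
Factored form: p(x) = -6 ⊗ (x ⊕ (-4)) ⊗ (x ⊕ (-4)) ⊗ (x ⊕ 3/4) ⊗ (x ⊕ 3/4) ⊗ (x ⊕ 3/4) ⊗ (x ⊕ 3/4) ⊗ (x ⊕ 4) ⊗ (x ⊕ 4)
Answer: roots = -4 (mult 2), 3/4 (mult 4), 4 (mult 2)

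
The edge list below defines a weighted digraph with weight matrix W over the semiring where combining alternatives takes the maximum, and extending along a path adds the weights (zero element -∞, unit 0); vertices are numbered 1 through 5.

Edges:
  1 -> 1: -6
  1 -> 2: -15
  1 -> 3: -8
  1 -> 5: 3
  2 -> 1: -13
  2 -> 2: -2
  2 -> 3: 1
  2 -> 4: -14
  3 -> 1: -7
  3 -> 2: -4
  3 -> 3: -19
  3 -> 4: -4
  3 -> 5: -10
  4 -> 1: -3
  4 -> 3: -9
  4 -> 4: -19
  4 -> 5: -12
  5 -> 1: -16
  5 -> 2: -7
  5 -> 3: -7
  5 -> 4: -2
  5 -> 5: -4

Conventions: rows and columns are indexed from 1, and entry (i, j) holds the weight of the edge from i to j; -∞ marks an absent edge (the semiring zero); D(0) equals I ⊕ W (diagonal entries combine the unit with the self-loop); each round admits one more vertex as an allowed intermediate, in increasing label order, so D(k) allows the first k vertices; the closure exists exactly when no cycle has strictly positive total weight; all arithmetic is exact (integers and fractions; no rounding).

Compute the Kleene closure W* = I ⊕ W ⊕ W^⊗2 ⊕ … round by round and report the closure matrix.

D(0):
  [0, -15, -8, -∞, 3]
  [-13, 0, 1, -14, -∞]
  [-7, -4, 0, -4, -10]
  [-3, -∞, -9, 0, -12]
  [-16, -7, -7, -2, 0]
D(1):
  [0, -15, -8, -∞, 3]
  [-13, 0, 1, -14, -10]
  [-7, -4, 0, -4, -4]
  [-3, -18, -9, 0, 0]
  [-16, -7, -7, -2, 0]
D(2):
  [0, -15, -8, -29, 3]
  [-13, 0, 1, -14, -10]
  [-7, -4, 0, -4, -4]
  [-3, -18, -9, 0, 0]
  [-16, -7, -6, -2, 0]
D(3):
  [0, -12, -8, -12, 3]
  [-6, 0, 1, -3, -3]
  [-7, -4, 0, -4, -4]
  [-3, -13, -9, 0, 0]
  [-13, -7, -6, -2, 0]
D(4):
  [0, -12, -8, -12, 3]
  [-6, 0, 1, -3, -3]
  [-7, -4, 0, -4, -4]
  [-3, -13, -9, 0, 0]
  [-5, -7, -6, -2, 0]
D(5):
  [0, -4, -3, 1, 3]
  [-6, 0, 1, -3, -3]
  [-7, -4, 0, -4, -4]
  [-3, -7, -6, 0, 0]
  [-5, -7, -6, -2, 0]
Answer: W* = [[0, -4, -3, 1, 3], [-6, 0, 1, -3, -3], [-7, -4, 0, -4, -4], [-3, -7, -6, 0, 0], [-5, -7, -6, -2, 0]]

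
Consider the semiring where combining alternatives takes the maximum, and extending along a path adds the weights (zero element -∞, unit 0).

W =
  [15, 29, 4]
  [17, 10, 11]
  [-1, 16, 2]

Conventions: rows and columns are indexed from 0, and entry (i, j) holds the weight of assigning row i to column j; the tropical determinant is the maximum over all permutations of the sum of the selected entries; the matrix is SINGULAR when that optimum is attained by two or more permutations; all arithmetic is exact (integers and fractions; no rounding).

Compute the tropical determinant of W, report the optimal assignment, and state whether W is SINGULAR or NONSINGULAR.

σ = (0, 1, 2): 15 + 10 + 2 = 27
σ = (0, 2, 1): 15 + 11 + 16 = 42
σ = (1, 0, 2): 29 + 17 + 2 = 48
σ = (1, 2, 0): 29 + 11 + (-1) = 39
σ = (2, 0, 1): 4 + 17 + 16 = 37
σ = (2, 1, 0): 4 + 10 + (-1) = 13
Optimal value attained by: σ = (1, 0, 2).
Answer: det⊕(W) = 48; verdict: NONSINGULAR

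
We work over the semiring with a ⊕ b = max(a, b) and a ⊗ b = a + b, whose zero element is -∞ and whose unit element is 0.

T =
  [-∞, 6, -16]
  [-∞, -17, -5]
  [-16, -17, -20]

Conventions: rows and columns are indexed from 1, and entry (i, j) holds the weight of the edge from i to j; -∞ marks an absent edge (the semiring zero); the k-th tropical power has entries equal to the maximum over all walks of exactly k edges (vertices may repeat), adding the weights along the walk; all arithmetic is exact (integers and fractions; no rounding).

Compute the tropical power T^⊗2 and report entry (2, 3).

T^⊗2:
  [-32, -11, 1]
  [-21, -22, -22]
  [-36, -10, -22]
Key observation: the optimum is the walk 2->2->3, with weight (-17) + (-5) = -22.
Optimal value attained by: walk 2->2->3.
Answer: (T^⊗2)[2][3] = -22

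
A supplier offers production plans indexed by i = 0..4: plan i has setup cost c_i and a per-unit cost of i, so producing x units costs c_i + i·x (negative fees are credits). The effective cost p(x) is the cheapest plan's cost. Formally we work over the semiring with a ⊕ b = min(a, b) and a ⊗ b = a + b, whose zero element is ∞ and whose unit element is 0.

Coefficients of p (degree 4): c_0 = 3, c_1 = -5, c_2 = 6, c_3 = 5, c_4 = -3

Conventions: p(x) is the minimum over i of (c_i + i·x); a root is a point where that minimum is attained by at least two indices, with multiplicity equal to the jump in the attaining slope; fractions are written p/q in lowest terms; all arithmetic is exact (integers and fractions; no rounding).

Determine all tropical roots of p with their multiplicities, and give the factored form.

hull edge (i=0, c=3) to (i=1, c=-5): slope -8, span 1
hull edge (i=1, c=-5) to (i=4, c=-3): slope 2/3, span 3
Factored form: p(x) = -3 ⊗ (x ⊕ (-2/3)) ⊗ (x ⊕ (-2/3)) ⊗ (x ⊕ (-2/3)) ⊗ (x ⊕ 8)
Answer: roots = -2/3 (mult 3), 8 (mult 1)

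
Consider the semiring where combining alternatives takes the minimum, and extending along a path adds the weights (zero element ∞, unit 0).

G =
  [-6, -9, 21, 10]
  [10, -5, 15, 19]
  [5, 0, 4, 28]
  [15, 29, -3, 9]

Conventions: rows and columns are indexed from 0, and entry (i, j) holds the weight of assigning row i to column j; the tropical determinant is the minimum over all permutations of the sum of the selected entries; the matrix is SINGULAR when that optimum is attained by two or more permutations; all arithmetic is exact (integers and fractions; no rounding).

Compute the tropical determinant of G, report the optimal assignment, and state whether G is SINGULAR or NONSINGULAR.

σ = (0, 1, 2, 3): (-6) + (-5) + 4 + 9 = 2
σ = (0, 1, 3, 2): (-6) + (-5) + 28 + (-3) = 14
σ = (0, 2, 1, 3): (-6) + 15 + 0 + 9 = 18
σ = (0, 2, 3, 1): (-6) + 15 + 28 + 29 = 66
σ = (0, 3, 1, 2): (-6) + 19 + 0 + (-3) = 10
σ = (0, 3, 2, 1): (-6) + 19 + 4 + 29 = 46
σ = (1, 0, 2, 3): (-9) + 10 + 4 + 9 = 14
σ = (1, 0, 3, 2): (-9) + 10 + 28 + (-3) = 26
σ = (1, 2, 0, 3): (-9) + 15 + 5 + 9 = 20
σ = (1, 2, 3, 0): (-9) + 15 + 28 + 15 = 49
σ = (1, 3, 0, 2): (-9) + 19 + 5 + (-3) = 12
σ = (1, 3, 2, 0): (-9) + 19 + 4 + 15 = 29
σ = (2, 0, 1, 3): 21 + 10 + 0 + 9 = 40
σ = (2, 0, 3, 1): 21 + 10 + 28 + 29 = 88
σ = (2, 1, 0, 3): 21 + (-5) + 5 + 9 = 30
σ = (2, 1, 3, 0): 21 + (-5) + 28 + 15 = 59
σ = (2, 3, 0, 1): 21 + 19 + 5 + 29 = 74
σ = (2, 3, 1, 0): 21 + 19 + 0 + 15 = 55
σ = (3, 0, 1, 2): 10 + 10 + 0 + (-3) = 17
σ = (3, 0, 2, 1): 10 + 10 + 4 + 29 = 53
σ = (3, 1, 0, 2): 10 + (-5) + 5 + (-3) = 7
σ = (3, 1, 2, 0): 10 + (-5) + 4 + 15 = 24
σ = (3, 2, 0, 1): 10 + 15 + 5 + 29 = 59
σ = (3, 2, 1, 0): 10 + 15 + 0 + 15 = 40
Optimal value attained by: σ = (0, 1, 2, 3).
Answer: det⊕(G) = 2; verdict: NONSINGULAR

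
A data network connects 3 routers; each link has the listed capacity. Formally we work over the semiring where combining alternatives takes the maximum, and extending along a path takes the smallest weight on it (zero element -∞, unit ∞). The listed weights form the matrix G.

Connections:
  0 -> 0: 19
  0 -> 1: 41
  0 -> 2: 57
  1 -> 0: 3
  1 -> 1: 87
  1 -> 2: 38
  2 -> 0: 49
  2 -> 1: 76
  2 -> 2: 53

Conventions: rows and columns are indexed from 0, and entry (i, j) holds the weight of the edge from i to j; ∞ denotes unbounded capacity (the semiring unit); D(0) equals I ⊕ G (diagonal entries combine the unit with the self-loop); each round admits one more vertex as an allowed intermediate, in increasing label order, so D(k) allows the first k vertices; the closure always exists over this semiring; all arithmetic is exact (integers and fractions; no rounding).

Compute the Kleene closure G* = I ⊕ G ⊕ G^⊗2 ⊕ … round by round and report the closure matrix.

D(0):
  [∞, 41, 57]
  [3, ∞, 38]
  [49, 76, ∞]
D(1):
  [∞, 41, 57]
  [3, ∞, 38]
  [49, 76, ∞]
D(2):
  [∞, 41, 57]
  [3, ∞, 38]
  [49, 76, ∞]
D(3):
  [∞, 57, 57]
  [38, ∞, 38]
  [49, 76, ∞]
Answer: G* = [[∞, 57, 57], [38, ∞, 38], [49, 76, ∞]]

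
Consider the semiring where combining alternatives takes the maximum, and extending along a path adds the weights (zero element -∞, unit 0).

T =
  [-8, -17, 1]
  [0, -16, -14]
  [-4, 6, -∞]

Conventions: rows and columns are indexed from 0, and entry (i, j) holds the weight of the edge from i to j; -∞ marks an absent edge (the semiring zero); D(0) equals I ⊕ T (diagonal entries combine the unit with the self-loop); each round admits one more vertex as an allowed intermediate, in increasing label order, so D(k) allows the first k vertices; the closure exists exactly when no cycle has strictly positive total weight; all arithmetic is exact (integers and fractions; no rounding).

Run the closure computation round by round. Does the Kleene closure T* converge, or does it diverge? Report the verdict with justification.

D(0):
  [0, -17, 1]
  [0, 0, -14]
  [-4, 6, 0]
D(1):
  [0, -17, 1]
  [0, 0, 1]
  [-4, 6, 0]
Detection: at round 2, diagonal entry (2, 2) turns strictly positive.
Key observation: the cycle 2->1->0->2 has total weight 6 + 0 + 1, which is strictly positive.
Answer: DIVERGES — positive cycle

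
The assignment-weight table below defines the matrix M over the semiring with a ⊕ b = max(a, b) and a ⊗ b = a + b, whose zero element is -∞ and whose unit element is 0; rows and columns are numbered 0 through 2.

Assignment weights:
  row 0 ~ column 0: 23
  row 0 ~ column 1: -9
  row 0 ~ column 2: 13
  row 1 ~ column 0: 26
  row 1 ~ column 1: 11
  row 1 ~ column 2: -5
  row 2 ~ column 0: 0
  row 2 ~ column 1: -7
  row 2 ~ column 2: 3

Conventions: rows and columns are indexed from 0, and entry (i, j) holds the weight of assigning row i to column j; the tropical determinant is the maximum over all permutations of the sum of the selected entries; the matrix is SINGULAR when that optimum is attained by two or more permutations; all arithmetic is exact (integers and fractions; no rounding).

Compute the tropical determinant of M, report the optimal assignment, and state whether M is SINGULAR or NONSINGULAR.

σ = (0, 1, 2): 23 + 11 + 3 = 37
σ = (0, 2, 1): 23 + (-5) + (-7) = 11
σ = (1, 0, 2): (-9) + 26 + 3 = 20
σ = (1, 2, 0): (-9) + (-5) + 0 = -14
σ = (2, 0, 1): 13 + 26 + (-7) = 32
σ = (2, 1, 0): 13 + 11 + 0 = 24
Optimal value attained by: σ = (0, 1, 2).
Answer: det⊕(M) = 37; verdict: NONSINGULAR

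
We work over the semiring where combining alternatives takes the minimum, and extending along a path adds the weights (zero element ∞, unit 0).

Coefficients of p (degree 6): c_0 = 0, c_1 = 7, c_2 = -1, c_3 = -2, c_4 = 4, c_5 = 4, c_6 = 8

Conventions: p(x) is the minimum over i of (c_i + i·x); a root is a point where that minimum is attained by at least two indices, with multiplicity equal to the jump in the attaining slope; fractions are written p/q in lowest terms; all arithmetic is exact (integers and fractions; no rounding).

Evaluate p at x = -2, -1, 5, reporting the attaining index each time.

p(-2) = min(0+0·(-2)=0, 7+1·(-2)=5, -1+2·(-2)=-5, -2+3·(-2)=-8, 4+4·(-2)=-4, 4+5·(-2)=-6, 8+6·(-2)=-4) = -8 (attained by i=3)
p(-1) = min(0+0·(-1)=0, 7+1·(-1)=6, -1+2·(-1)=-3, -2+3·(-1)=-5, 4+4·(-1)=0, 4+5·(-1)=-1, 8+6·(-1)=2) = -5 (attained by i=3)
p(5) = min(0+0·5=0, 7+1·5=12, -1+2·5=9, -2+3·5=13, 4+4·5=24, 4+5·5=29, 8+6·5=38) = 0 (attained by i=0)
Answer: p(-2) = -8; p(-1) = -5; p(5) = 0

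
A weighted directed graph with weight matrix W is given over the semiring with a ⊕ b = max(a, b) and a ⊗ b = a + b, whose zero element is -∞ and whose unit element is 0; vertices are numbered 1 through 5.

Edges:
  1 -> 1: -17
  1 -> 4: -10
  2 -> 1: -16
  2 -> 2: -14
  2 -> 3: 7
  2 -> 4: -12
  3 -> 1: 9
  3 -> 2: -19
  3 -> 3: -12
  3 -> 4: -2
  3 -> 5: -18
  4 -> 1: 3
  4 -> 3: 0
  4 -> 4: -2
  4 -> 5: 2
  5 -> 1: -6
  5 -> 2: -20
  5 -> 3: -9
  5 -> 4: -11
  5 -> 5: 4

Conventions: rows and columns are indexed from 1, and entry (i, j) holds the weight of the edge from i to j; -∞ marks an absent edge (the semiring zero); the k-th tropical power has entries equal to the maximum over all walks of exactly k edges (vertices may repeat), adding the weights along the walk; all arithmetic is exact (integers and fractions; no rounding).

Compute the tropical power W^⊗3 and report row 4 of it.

W^⊗2:
  [-7, -∞, -10, -12, -8]
  [16, -12, -5, 5, -10]
  [1, -31, -2, -1, 0]
  [9, -18, -2, -2, 6]
  [0, -16, -5, -7, 8]
W^⊗3:
  [-1, -28, -12, -12, -4]
  [8, -24, 5, 6, 7]
  [7, -20, -1, -3, 4]
  [7, -14, -2, -1, 10]
  [4, -12, -1, -3, 12]
Answer: row 4 of W^⊗3 = [7, -14, -2, -1, 10]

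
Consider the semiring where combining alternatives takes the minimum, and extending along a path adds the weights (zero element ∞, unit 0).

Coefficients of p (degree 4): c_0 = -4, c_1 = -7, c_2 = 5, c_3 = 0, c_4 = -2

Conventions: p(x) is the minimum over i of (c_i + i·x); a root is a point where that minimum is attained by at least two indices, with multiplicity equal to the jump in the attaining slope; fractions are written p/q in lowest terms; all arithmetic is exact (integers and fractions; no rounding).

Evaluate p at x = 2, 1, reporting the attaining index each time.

p(2) = min(-4+0·2=-4, -7+1·2=-5, 5+2·2=9, 0+3·2=6, -2+4·2=6) = -5 (attained by i=1)
p(1) = min(-4+0·1=-4, -7+1·1=-6, 5+2·1=7, 0+3·1=3, -2+4·1=2) = -6 (attained by i=1)
Answer: p(2) = -5; p(1) = -6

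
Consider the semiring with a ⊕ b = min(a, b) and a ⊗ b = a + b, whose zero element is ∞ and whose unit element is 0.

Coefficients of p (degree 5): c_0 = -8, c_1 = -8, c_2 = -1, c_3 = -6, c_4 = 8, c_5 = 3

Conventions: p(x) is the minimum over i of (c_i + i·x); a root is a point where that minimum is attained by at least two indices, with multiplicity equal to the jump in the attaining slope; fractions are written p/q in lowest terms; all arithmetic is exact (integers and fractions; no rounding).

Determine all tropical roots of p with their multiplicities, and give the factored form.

hull edge (i=0, c=-8) to (i=1, c=-8): slope 0, span 1
hull edge (i=1, c=-8) to (i=3, c=-6): slope 1, span 2
hull edge (i=3, c=-6) to (i=5, c=3): slope 9/2, span 2
Factored form: p(x) = 3 ⊗ (x ⊕ (-9/2)) ⊗ (x ⊕ (-9/2)) ⊗ (x ⊕ (-1)) ⊗ (x ⊕ (-1)) ⊗ (x ⊕ 0)
Answer: roots = -9/2 (mult 2), -1 (mult 2), 0 (mult 1)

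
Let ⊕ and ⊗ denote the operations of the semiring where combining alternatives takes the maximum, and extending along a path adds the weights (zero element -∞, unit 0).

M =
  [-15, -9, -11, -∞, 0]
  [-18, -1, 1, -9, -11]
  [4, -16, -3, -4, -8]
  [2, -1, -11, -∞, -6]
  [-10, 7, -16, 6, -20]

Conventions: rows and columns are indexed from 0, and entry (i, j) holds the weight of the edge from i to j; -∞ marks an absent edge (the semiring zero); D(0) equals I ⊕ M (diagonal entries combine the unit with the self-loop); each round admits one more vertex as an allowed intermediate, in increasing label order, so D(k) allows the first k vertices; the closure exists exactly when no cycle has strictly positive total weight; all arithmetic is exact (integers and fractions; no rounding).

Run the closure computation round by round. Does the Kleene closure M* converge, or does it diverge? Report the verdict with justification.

D(0):
  [0, -9, -11, -∞, 0]
  [-18, 0, 1, -9, -11]
  [4, -16, 0, -4, -8]
  [2, -1, -11, 0, -6]
  [-10, 7, -16, 6, 0]
D(1):
  [0, -9, -11, -∞, 0]
  [-18, 0, 1, -9, -11]
  [4, -5, 0, -4, 4]
  [2, -1, -9, 0, 2]
  [-10, 7, -16, 6, 0]
D(2):
  [0, -9, -8, -18, 0]
  [-18, 0, 1, -9, -11]
  [4, -5, 0, -4, 4]
  [2, -1, 0, 0, 2]
  [-10, 7, 8, 6, 0]
Detection: at round 3, diagonal entry (4, 4) turns strictly positive.
Key observation: the cycle 4->1->2->0->4 has total weight 7 + 1 + 4 + 0, which is strictly positive.
Answer: DIVERGES — positive cycle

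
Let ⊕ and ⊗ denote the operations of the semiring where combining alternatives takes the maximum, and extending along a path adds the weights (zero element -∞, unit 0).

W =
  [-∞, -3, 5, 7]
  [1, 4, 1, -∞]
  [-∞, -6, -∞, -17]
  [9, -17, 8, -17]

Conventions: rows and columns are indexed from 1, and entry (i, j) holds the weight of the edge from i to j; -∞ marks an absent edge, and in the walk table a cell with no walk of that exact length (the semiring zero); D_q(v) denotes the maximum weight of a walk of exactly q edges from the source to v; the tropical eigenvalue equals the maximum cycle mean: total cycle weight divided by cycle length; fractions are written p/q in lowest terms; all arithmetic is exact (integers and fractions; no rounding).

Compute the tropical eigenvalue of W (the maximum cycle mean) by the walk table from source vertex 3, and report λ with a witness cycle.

q=0: [-∞, -∞, 0, -∞]
q=1: [-∞, -6, -∞, -17]
q=2: [-5, -2, -5, -34]
q=3: [-1, 2, 0, 2]
q=4: [11, 6, 10, 6]
Optimal cycle mean attained by: cycle 1->4->1, total 7 + 9, length 2.
Answer: λ = 8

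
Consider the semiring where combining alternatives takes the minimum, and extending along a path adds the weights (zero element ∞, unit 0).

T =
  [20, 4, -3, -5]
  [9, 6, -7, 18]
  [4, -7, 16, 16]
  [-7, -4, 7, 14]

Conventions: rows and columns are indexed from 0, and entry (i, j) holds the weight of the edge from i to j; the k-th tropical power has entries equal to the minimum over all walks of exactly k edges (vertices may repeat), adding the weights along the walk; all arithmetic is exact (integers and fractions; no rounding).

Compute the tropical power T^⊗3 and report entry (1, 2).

T^⊗2:
  [-12, -10, -3, 9]
  [-3, -14, -1, 4]
  [2, -1, -14, -1]
  [5, -3, -11, -12]
T^⊗3:
  [-1, -10, -17, -17]
  [-5, -8, -21, -8]
  [-10, -21, -8, -3]
  [-19, -18, -10, 0]
Key observation: the optimum is the walk 1->2->1->2, with weight (-7) + (-7) + (-7) = -21.
Optimal value attained by: walk 1->2->1->2.
Answer: (T^⊗3)[1][2] = -21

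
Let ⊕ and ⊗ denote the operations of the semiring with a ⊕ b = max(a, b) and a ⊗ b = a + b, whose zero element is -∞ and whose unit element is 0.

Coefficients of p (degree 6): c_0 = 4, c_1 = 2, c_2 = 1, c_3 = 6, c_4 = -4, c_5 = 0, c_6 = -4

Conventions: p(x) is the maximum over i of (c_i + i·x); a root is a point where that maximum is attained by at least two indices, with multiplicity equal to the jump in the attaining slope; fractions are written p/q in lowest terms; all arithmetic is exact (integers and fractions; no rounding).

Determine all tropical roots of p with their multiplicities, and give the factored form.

hull edge (i=0, c=4) to (i=3, c=6): slope 2/3, span 3
hull edge (i=3, c=6) to (i=5, c=0): slope -3, span 2
hull edge (i=5, c=0) to (i=6, c=-4): slope -4, span 1
Factored form: p(x) = -4 ⊗ (x ⊕ (-2/3)) ⊗ (x ⊕ (-2/3)) ⊗ (x ⊕ (-2/3)) ⊗ (x ⊕ 3) ⊗ (x ⊕ 3) ⊗ (x ⊕ 4)
Answer: roots = -2/3 (mult 3), 3 (mult 2), 4 (mult 1)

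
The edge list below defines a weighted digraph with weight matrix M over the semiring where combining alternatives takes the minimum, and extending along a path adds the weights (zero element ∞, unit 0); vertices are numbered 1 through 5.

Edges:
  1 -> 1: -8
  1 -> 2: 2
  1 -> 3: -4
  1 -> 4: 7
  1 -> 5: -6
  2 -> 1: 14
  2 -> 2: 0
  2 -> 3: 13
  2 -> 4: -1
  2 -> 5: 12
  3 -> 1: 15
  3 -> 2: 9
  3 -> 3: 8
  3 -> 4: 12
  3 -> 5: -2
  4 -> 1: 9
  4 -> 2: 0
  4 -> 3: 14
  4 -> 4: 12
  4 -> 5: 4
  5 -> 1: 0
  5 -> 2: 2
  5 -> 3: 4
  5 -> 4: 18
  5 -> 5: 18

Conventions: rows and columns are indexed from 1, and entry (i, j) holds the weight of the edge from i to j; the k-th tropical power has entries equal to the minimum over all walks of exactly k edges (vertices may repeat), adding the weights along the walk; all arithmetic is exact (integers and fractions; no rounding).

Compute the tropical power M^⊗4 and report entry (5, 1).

M^⊗2:
  [-16, -6, -12, -1, -14]
  [6, -1, 10, -1, 3]
  [-2, 0, 2, 8, 6]
  [1, 0, 5, -1, 3]
  [-8, 2, -4, 1, -6]
M^⊗3:
  [-24, -14, -20, -9, -22]
  [-2, -1, 2, -2, 0]
  [-10, 0, -6, -1, -8]
  [-7, -1, -3, -1, -5]
  [-16, -6, -12, -1, -14]
M^⊗4:
  [-32, -22, -28, -17, -30]
  [-10, -2, -6, -2, -8]
  [-18, -8, -14, -3, -16]
  [-15, -5, -11, -2, -13]
  [-24, -14, -20, -9, -22]
Key observation: the optimum is the walk 5->1->1->1->1, with weight 0 + (-8) + (-8) + (-8) = -24.
Optimal value attained by: walk 5->1->1->1->1.
Answer: (M^⊗4)[5][1] = -24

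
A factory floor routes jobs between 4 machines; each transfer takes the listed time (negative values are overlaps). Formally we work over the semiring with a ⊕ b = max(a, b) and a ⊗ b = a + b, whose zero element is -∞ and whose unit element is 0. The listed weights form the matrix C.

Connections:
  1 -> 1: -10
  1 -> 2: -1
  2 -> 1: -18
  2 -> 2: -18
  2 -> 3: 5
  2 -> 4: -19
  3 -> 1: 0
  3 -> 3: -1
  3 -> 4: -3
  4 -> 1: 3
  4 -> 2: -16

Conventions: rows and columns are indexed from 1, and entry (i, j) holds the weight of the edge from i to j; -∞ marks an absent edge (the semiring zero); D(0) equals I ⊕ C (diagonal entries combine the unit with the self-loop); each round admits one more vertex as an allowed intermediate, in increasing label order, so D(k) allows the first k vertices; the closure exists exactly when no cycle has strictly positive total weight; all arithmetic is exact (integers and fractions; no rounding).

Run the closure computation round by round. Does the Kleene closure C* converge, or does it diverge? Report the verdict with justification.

D(0):
  [0, -1, -∞, -∞]
  [-18, 0, 5, -19]
  [0, -∞, 0, -3]
  [3, -16, -∞, 0]
D(1):
  [0, -1, -∞, -∞]
  [-18, 0, 5, -19]
  [0, -1, 0, -3]
  [3, 2, -∞, 0]
Detection: at round 2, diagonal entry (3, 3) turns strictly positive.
Key observation: the cycle 3->1->2->3 has total weight 0 + (-1) + 5, which is strictly positive.
Answer: DIVERGES — positive cycle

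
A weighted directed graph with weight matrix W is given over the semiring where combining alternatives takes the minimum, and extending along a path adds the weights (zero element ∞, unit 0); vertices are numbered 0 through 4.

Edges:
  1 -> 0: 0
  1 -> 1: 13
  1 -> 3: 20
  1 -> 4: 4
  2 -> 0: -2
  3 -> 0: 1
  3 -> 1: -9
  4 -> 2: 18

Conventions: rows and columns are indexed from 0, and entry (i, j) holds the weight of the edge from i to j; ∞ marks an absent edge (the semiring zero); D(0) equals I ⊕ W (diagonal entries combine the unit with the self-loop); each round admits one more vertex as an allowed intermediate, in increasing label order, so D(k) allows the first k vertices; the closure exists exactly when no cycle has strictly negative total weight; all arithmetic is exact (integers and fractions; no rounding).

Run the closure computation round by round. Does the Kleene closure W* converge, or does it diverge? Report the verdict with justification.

D(0):
  [0, ∞, ∞, ∞, ∞]
  [0, 0, ∞, 20, 4]
  [-2, ∞, 0, ∞, ∞]
  [1, -9, ∞, 0, ∞]
  [∞, ∞, 18, ∞, 0]
D(1):
  [0, ∞, ∞, ∞, ∞]
  [0, 0, ∞, 20, 4]
  [-2, ∞, 0, ∞, ∞]
  [1, -9, ∞, 0, ∞]
  [∞, ∞, 18, ∞, 0]
D(2):
  [0, ∞, ∞, ∞, ∞]
  [0, 0, ∞, 20, 4]
  [-2, ∞, 0, ∞, ∞]
  [-9, -9, ∞, 0, -5]
  [∞, ∞, 18, ∞, 0]
D(3):
  [0, ∞, ∞, ∞, ∞]
  [0, 0, ∞, 20, 4]
  [-2, ∞, 0, ∞, ∞]
  [-9, -9, ∞, 0, -5]
  [16, ∞, 18, ∞, 0]
D(4):
  [0, ∞, ∞, ∞, ∞]
  [0, 0, ∞, 20, 4]
  [-2, ∞, 0, ∞, ∞]
  [-9, -9, ∞, 0, -5]
  [16, ∞, 18, ∞, 0]
D(5):
  [0, ∞, ∞, ∞, ∞]
  [0, 0, 22, 20, 4]
  [-2, ∞, 0, ∞, ∞]
  [-9, -9, 13, 0, -5]
  [16, ∞, 18, ∞, 0]
Key observation: every diagonal entry stays at the unit through all rounds, so no improving cycle exists.
Answer: CONVERGES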